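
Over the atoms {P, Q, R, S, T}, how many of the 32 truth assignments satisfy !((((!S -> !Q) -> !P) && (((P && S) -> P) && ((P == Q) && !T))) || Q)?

Initial set: {T !((((!S -> !Q) -> !P) && (((P && S) -> P) && ((P == Q) && !T))) || Q)}.
T !((((!S -> !Q) -> !P) && (((P && S) -> P) && ((P == Q) && !T))) || Q): α-rule — add F (((!S -> !Q) -> !P) && (((P && S) -> P) && ((P == Q) && !T))), F Q.
F (((!S -> !Q) -> !P) && (((P && S) -> P) && ((P == Q) && !T))): β-rule — branch into F ((!S -> !Q) -> !P)  //  F (((P && S) -> P) && ((P == Q) && !T)).
  branch 1 (add F ((!S -> !Q) -> !P)):
    F ((!S -> !Q) -> !P): α-rule — add T (!S -> !Q), F !P.
    T (!S -> !Q): β-rule — branch into F !S  //  T !Q.
      branch 1.1 (add F !S):
        ○ open, literals {P=true, Q=false, S=true}.
      branch 1.2 (add T !Q):
        ○ open, literals {P=true, Q=false}.
  branch 2 (add F (((P && S) -> P) && ((P == Q) && !T))):
    F (((P && S) -> P) && ((P == Q) && !T)): β-rule — branch into F ((P && S) -> P)  //  F ((P == Q) && !T).
      branch 2.1 (add F ((P && S) -> P)):
        F ((P && S) -> P): α-rule — add T (P && S), F P.
        T (P && S): α-rule — add T P, T S.
        × closes — contains both P and !P.
      branch 2.2 (add F ((P == Q) && !T)):
        F ((P == Q) && !T): β-rule — branch into F (P == Q)  //  F !T.
          branch 2.2.1 (add F (P == Q)):
            F (P == Q): β-rule — branch into T P, F Q  //  F P, T Q.
              branch 2.2.1.1 (add T P, F Q):
                ○ open, literals {P=true, Q=false}.
              branch 2.2.1.2 (add F P, T Q):
                × closes — contains both Q and !Q.
          branch 2.2.2 (add F !T):
            ○ open, literals {Q=false, T=true}.
2 branches closed, 4 open.
Each open branch fixes some atoms; the unmentioned ones are free. Counting distinct full assignments: branch {P=true, Q=false, S=true} (R, T) contributes 4 new; branch {P=true, Q=false} (R, S, T) contributes 4 new; branch {P=true, Q=false} (R, S, T) contributes 0 new; branch {Q=false, T=true} (P, R, S) contributes 4 new. Total: 12.

12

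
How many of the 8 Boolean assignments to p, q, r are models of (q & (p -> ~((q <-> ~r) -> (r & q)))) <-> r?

3

Initial set: {((q & (p -> ~((q <-> ~r) -> (r & q)))) <-> r)}.
((q & (p -> ~((q <-> ~r) -> (r & q)))) <-> r): β-rule — branch into (q & (p -> ~((q <-> ~r) -> (r & q)))), r  //  ~(q & (p -> ~((q <-> ~r) -> (r & q)))), ~r.
  branch 1 (add (q & (p -> ~((q <-> ~r) -> (r & q)))), r):
    (q & (p -> ~((q <-> ~r) -> (r & q)))): α-rule — add q, (p -> ~((q <-> ~r) -> (r & q))).
    (p -> ~((q <-> ~r) -> (r & q))): β-rule — branch into ~p  //  ~((q <-> ~r) -> (r & q)).
      branch 1.1 (add ~p):
        ○ open, literals {p=false, q=true, r=true}.
      branch 1.2 (add ~((q <-> ~r) -> (r & q))):
        ~((q <-> ~r) -> (r & q)): α-rule — add (q <-> ~r), ~(r & q).
        (q <-> ~r): β-rule — branch into q, ~r  //  ~q, ~~r.
          branch 1.2.1 (add q, ~r):
            × closes — contains both r and ~r.
          branch 1.2.2 (add ~q, ~~r):
            × closes — contains both q and ~q.
  branch 2 (add ~(q & (p -> ~((q <-> ~r) -> (r & q)))), ~r):
    ~(q & (p -> ~((q <-> ~r) -> (r & q)))): β-rule — branch into ~q  //  ~(p -> ~((q <-> ~r) -> (r & q))).
      branch 2.1 (add ~q):
        ○ open, literals {q=false, r=false}.
      branch 2.2 (add ~(p -> ~((q <-> ~r) -> (r & q)))):
        ~(p -> ~((q <-> ~r) -> (r & q))): α-rule — add p, ~~((q <-> ~r) -> (r & q)).
        ~~((q <-> ~r) -> (r & q)): β-rule — branch into ~(q <-> ~r)  //  (r & q).
          branch 2.2.1 (add ~(q <-> ~r)):
            ~(q <-> ~r): β-rule — branch into q, ~~r  //  ~q, ~r.
              branch 2.2.1.1 (add q, ~~r):
                × closes — contains both r and ~r.
              branch 2.2.1.2 (add ~q, ~r):
                ○ open, literals {p=true, q=false, r=false}.
          branch 2.2.2 (add (r & q)):
            (r & q): α-rule — add r, q.
            × closes — contains both r and ~r.
4 branches closed, 3 open.
Each open branch fixes some atoms; the unmentioned ones are free. Counting distinct full assignments: branch {p=false, q=true, r=true} (none free) contributes 1 new; branch {q=false, r=false} (p) contributes 2 new; branch {p=true, q=false, r=false} (none free) contributes 0 new. Total: 3.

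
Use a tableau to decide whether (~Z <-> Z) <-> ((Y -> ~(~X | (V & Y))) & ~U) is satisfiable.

Initial set: {T ((~Z <-> Z) <-> ((Y -> ~(~X | (V & Y))) & ~U))}.
T ((~Z <-> Z) <-> ((Y -> ~(~X | (V & Y))) & ~U)): β-rule — branch into T (~Z <-> Z), T ((Y -> ~(~X | (V & Y))) & ~U)  //  F (~Z <-> Z), F ((Y -> ~(~X | (V & Y))) & ~U).
  branch 1 (add T (~Z <-> Z), T ((Y -> ~(~X | (V & Y))) & ~U)):
    T ((Y -> ~(~X | (V & Y))) & ~U): α-rule — add T (Y -> ~(~X | (V & Y))), T ~U.
    T (~Z <-> Z): β-rule — branch into T ~Z, T Z  //  F ~Z, F Z.
      branch 1.1 (add T ~Z, T Z):
        × closes — contains both Z and ~Z.
      branch 1.2 (add F ~Z, F Z):
        × closes — contains both Z and ~Z.
  branch 2 (add F (~Z <-> Z), F ((Y -> ~(~X | (V & Y))) & ~U)):
    F (~Z <-> Z): β-rule — branch into T ~Z, F Z  //  F ~Z, T Z.
      branch 2.1 (add T ~Z, F Z):
        F ((Y -> ~(~X | (V & Y))) & ~U): β-rule — branch into F (Y -> ~(~X | (V & Y)))  //  F ~U.
          branch 2.1.1 (add F (Y -> ~(~X | (V & Y)))):
            F (Y -> ~(~X | (V & Y))): α-rule — add T Y, F ~(~X | (V & Y)).
            F ~(~X | (V & Y)): β-rule — branch into T ~X  //  T (V & Y).
              branch 2.1.1.1 (add T ~X):
                ○ open, literals {X=false, Y=true, Z=false}.
              branch 2.1.1.2 (add T (V & Y)):
                T (V & Y): α-rule — add T V, T Y.
                ○ open, literals {V=true, Y=true, Z=false}.
          branch 2.1.2 (add F ~U):
            ○ open, literals {U=true, Z=false}.
      branch 2.2 (add F ~Z, T Z):
        F ((Y -> ~(~X | (V & Y))) & ~U): β-rule — branch into F (Y -> ~(~X | (V & Y)))  //  F ~U.
          branch 2.2.1 (add F (Y -> ~(~X | (V & Y)))):
            F (Y -> ~(~X | (V & Y))): α-rule — add T Y, F ~(~X | (V & Y)).
            F ~(~X | (V & Y)): β-rule — branch into T ~X  //  T (V & Y).
              branch 2.2.1.1 (add T ~X):
                ○ open, literals {X=false, Y=true, Z=true}.
              branch 2.2.1.2 (add T (V & Y)):
                T (V & Y): α-rule — add T V, T Y.
                ○ open, literals {V=true, Y=true, Z=true}.
          branch 2.2.2 (add F ~U):
            ○ open, literals {U=true, Z=true}.
2 branches closed, 6 open.
An open branch gives a satisfying assignment: X=false, Y=true, Z=false.

Satisfiable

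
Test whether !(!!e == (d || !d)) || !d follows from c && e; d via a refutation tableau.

Initial set: {T (c && e); T d; F (!(!!e == (d || !d)) || !d)}.
T (c && e): α-rule — add T c, T e.
F (!(!!e == (d || !d)) || !d): α-rule — add F !(!!e == (d || !d)), F !d.
F !(!!e == (d || !d)): β-rule — branch into T !!e, T (d || !d)  //  F !!e, F (d || !d).
  branch 1 (add T !!e, T (d || !d)):
    T !!e: drop double negation, giving T e.
    T (d || !d): β-rule — branch into T d  //  T !d.
      branch 1.1 (add T d):
        ○ open, literals {c=true, d=true, e=true}.
      branch 1.2 (add T !d):
        × closes — contains both d and !d.
  branch 2 (add F !!e, F (d || !d)):
    F !!e: drop double negation, giving F e.
    × closes — contains both e and !e.
2 branches closed, 1 open.
An open branch gives a countermodel: c=true, d=true, e=true (unmentioned atoms arbitrary); the premises hold there but the conclusion fails.

No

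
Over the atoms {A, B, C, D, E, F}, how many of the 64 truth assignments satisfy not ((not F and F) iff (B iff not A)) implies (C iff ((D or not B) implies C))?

Initial set: {T (not ((not F and F) iff (B iff not A)) implies (C iff ((D or not B) implies C)))}.
T (not ((not F and F) iff (B iff not A)) implies (C iff ((D or not B) implies C))): β-rule — branch into F not ((not F and F) iff (B iff not A))  //  T (C iff ((D or not B) implies C)).
  branch 1 (add F not ((not F and F) iff (B iff not A))):
    F not ((not F and F) iff (B iff not A)): β-rule — branch into T (not F and F), T (B iff not A)  //  F (not F and F), F (B iff not A).
      branch 1.1 (add T (not F and F), T (B iff not A)):
        T (not F and F): α-rule — add T not F, T F.
        × closes — contains both F and not F.
      branch 1.2 (add F (not F and F), F (B iff not A)):
        F (not F and F): β-rule — branch into F not F  //  F F.
          branch 1.2.1 (add F not F):
            F (B iff not A): β-rule — branch into T B, F not A  //  F B, T not A.
              branch 1.2.1.1 (add T B, F not A):
                ○ open, literals {A=1, B=1, F=1}.
              branch 1.2.1.2 (add F B, T not A):
                ○ open, literals {A=0, B=0, F=1}.
          branch 1.2.2 (add F F):
            F (B iff not A): β-rule — branch into T B, F not A  //  F B, T not A.
              branch 1.2.2.1 (add T B, F not A):
                ○ open, literals {A=1, B=1, F=0}.
              branch 1.2.2.2 (add F B, T not A):
                ○ open, literals {A=0, B=0, F=0}.
  branch 2 (add T (C iff ((D or not B) implies C))):
    T (C iff ((D or not B) implies C)): β-rule — branch into T C, T ((D or not B) implies C)  //  F C, F ((D or not B) implies C).
      branch 2.1 (add T C, T ((D or not B) implies C)):
        T ((D or not B) implies C): β-rule — branch into F (D or not B)  //  T C.
          branch 2.1.1 (add F (D or not B)):
            F (D or not B): α-rule — add F D, F not B.
            ○ open, literals {B=1, C=1, D=0}.
          branch 2.1.2 (add T C):
            ○ open, literals {C=1}.
      branch 2.2 (add F C, F ((D or not B) implies C)):
        F ((D or not B) implies C): α-rule — add T (D or not B), F C.
        T (D or not B): β-rule — branch into T D  //  T not B.
          branch 2.2.1 (add T D):
            ○ open, literals {C=0, D=1}.
          branch 2.2.2 (add T not B):
            ○ open, literals {B=0, C=0}.
1 branch closed, 8 open.
Each open branch fixes some atoms; the unmentioned ones are free. Counting distinct full assignments: branch {A=1, B=1, F=1} (C, D, E) contributes 8 new; branch {A=0, B=0, F=1} (C, D, E) contributes 8 new; branch {A=1, B=1, F=0} (C, D, E) contributes 8 new; branch {A=0, B=0, F=0} (C, D, E) contributes 8 new; branch {B=1, C=1, D=0} (A, E, F) contributes 4 new; branch {C=1} (A, B, D, E, F) contributes 12 new; branch {C=0, D=1} (A, B, E, F) contributes 8 new; branch {B=0, C=0} (A, D, E, F) contributes 4 new. Total: 60.

60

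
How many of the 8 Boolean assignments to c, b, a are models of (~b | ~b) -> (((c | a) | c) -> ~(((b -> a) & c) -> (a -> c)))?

5

Initial set: {((~b | ~b) -> (((c | a) | c) -> ~(((b -> a) & c) -> (a -> c))))}.
((~b | ~b) -> (((c | a) | c) -> ~(((b -> a) & c) -> (a -> c)))): β-rule — branch into ~(~b | ~b)  //  (((c | a) | c) -> ~(((b -> a) & c) -> (a -> c))).
  branch 1 (add ~(~b | ~b)):
    ~(~b | ~b): α-rule — add ~~b, ~~b.
    ○ open, literals {b=1}.
  branch 2 (add (((c | a) | c) -> ~(((b -> a) & c) -> (a -> c)))):
    (((c | a) | c) -> ~(((b -> a) & c) -> (a -> c))): β-rule — branch into ~((c | a) | c)  //  ~(((b -> a) & c) -> (a -> c)).
      branch 2.1 (add ~((c | a) | c)):
        ~((c | a) | c): α-rule — add ~(c | a), ~c.
        ~(c | a): α-rule — add ~c, ~a.
        ○ open, literals {a=0, c=0}.
      branch 2.2 (add ~(((b -> a) & c) -> (a -> c))):
        ~(((b -> a) & c) -> (a -> c)): α-rule — add ((b -> a) & c), ~(a -> c).
        ((b -> a) & c): α-rule — add (b -> a), c.
        ~(a -> c): α-rule — add a, ~c.
        × closes — contains both c and ~c.
1 branch closed, 2 open.
Each open branch fixes some atoms; the unmentioned ones are free. Counting distinct full assignments: branch {b=1} (c, a) contributes 4 new; branch {a=0, c=0} (b) contributes 1 new. Total: 5.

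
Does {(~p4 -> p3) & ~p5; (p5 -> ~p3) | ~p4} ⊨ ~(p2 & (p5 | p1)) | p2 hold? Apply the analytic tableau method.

Initial set: {((~p4 -> p3) & ~p5); ((p5 -> ~p3) | ~p4); ~(~(p2 & (p5 | p1)) | p2)}.
((~p4 -> p3) & ~p5): α-rule — add (~p4 -> p3), ~p5.
~(~(p2 & (p5 | p1)) | p2): α-rule — add ~~(p2 & (p5 | p1)), ~p2.
~~(p2 & (p5 | p1)): α-rule — add p2, (p5 | p1).
× closes — contains both p2 and ~p2.
All 1 branch closes.
Every branch closed, so the premises entail the conclusion.

Yes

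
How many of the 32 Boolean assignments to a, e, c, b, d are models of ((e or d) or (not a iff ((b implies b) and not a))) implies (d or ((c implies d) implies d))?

24

Initial set: {(((e or d) or (not a iff ((b implies b) and not a))) implies (d or ((c implies d) implies d)))}.
(((e or d) or (not a iff ((b implies b) and not a))) implies (d or ((c implies d) implies d))): β-rule — branch into not ((e or d) or (not a iff ((b implies b) and not a)))  //  (d or ((c implies d) implies d)).
  branch 1 (add not ((e or d) or (not a iff ((b implies b) and not a)))):
    not ((e or d) or (not a iff ((b implies b) and not a))): α-rule — add not (e or d), not (not a iff ((b implies b) and not a)).
    not (e or d): α-rule — add not e, not d.
    not (not a iff ((b implies b) and not a)): β-rule — branch into not a, not ((b implies b) and not a)  //  not not a, ((b implies b) and not a).
      branch 1.1 (add not a, not ((b implies b) and not a)):
        not ((b implies b) and not a): β-rule — branch into not (b implies b)  //  not not a.
          branch 1.1.1 (add not (b implies b)):
            not (b implies b): α-rule — add b, not b.
            × closes — contains both b and not b.
          branch 1.1.2 (add not not a):
            × closes — contains both a and not a.
      branch 1.2 (add not not a, ((b implies b) and not a)):
        ((b implies b) and not a): α-rule — add (b implies b), not a.
        × closes — contains both a and not a.
  branch 2 (add (d or ((c implies d) implies d))):
    (d or ((c implies d) implies d)): β-rule — branch into d  //  ((c implies d) implies d).
      branch 2.1 (add d):
        ○ open, literals {d=true}.
      branch 2.2 (add ((c implies d) implies d)):
        ((c implies d) implies d): β-rule — branch into not (c implies d)  //  d.
          branch 2.2.1 (add not (c implies d)):
            not (c implies d): α-rule — add c, not d.
            ○ open, literals {c=true, d=false}.
          branch 2.2.2 (add d):
            ○ open, literals {d=true}.
3 branches closed, 3 open.
Each open branch fixes some atoms; the unmentioned ones are free. Counting distinct full assignments: branch {d=true} (a, e, c, b) contributes 16 new; branch {c=true, d=false} (a, e, b) contributes 8 new; branch {d=true} (a, e, c, b) contributes 0 new. Total: 24.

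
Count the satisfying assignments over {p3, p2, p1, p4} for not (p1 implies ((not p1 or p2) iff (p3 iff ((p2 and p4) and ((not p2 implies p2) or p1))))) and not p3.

Initial set: {(not (p1 implies ((not p1 or p2) iff (p3 iff ((p2 and p4) and ((not p2 implies p2) or p1))))) and not p3)}.
(not (p1 implies ((not p1 or p2) iff (p3 iff ((p2 and p4) and ((not p2 implies p2) or p1))))) and not p3): α-rule — add not (p1 implies ((not p1 or p2) iff (p3 iff ((p2 and p4) and ((not p2 implies p2) or p1))))), not p3.
not (p1 implies ((not p1 or p2) iff (p3 iff ((p2 and p4) and ((not p2 implies p2) or p1))))): α-rule — add p1, not ((not p1 or p2) iff (p3 iff ((p2 and p4) and ((not p2 implies p2) or p1)))).
not ((not p1 or p2) iff (p3 iff ((p2 and p4) and ((not p2 implies p2) or p1)))): β-rule — branch into (not p1 or p2), not (p3 iff ((p2 and p4) and ((not p2 implies p2) or p1)))  //  not (not p1 or p2), (p3 iff ((p2 and p4) and ((not p2 implies p2) or p1))).
  branch 1 (add (not p1 or p2), not (p3 iff ((p2 and p4) and ((not p2 implies p2) or p1)))):
    (not p1 or p2): β-rule — branch into not p1  //  p2.
      branch 1.1 (add not p1):
        × closes — contains both p1 and not p1.
      branch 1.2 (add p2):
        not (p3 iff ((p2 and p4) and ((not p2 implies p2) or p1))): β-rule — branch into p3, not ((p2 and p4) and ((not p2 implies p2) or p1))  //  not p3, ((p2 and p4) and ((not p2 implies p2) or p1)).
          branch 1.2.1 (add p3, not ((p2 and p4) and ((not p2 implies p2) or p1))):
            × closes — contains both p3 and not p3.
          branch 1.2.2 (add not p3, ((p2 and p4) and ((not p2 implies p2) or p1))):
            ((p2 and p4) and ((not p2 implies p2) or p1)): α-rule — add (p2 and p4), ((not p2 implies p2) or p1).
            (p2 and p4): α-rule — add p2, p4.
            ((not p2 implies p2) or p1): β-rule — branch into (not p2 implies p2)  //  p1.
              branch 1.2.2.1 (add (not p2 implies p2)):
                (not p2 implies p2): β-rule — branch into not not p2  //  p2.
                  branch 1.2.2.1.1 (add not not p2):
                    ○ open, literals {p1=true, p2=true, p3=false, p4=true}.
                  branch 1.2.2.1.2 (add p2):
                    ○ open, literals {p1=true, p2=true, p3=false, p4=true}.
              branch 1.2.2.2 (add p1):
                ○ open, literals {p1=true, p2=true, p3=false, p4=true}.
  branch 2 (add not (not p1 or p2), (p3 iff ((p2 and p4) and ((not p2 implies p2) or p1)))):
    not (not p1 or p2): α-rule — add not not p1, not p2.
    (p3 iff ((p2 and p4) and ((not p2 implies p2) or p1))): β-rule — branch into p3, ((p2 and p4) and ((not p2 implies p2) or p1))  //  not p3, not ((p2 and p4) and ((not p2 implies p2) or p1)).
      branch 2.1 (add p3, ((p2 and p4) and ((not p2 implies p2) or p1))):
        × closes — contains both p3 and not p3.
      branch 2.2 (add not p3, not ((p2 and p4) and ((not p2 implies p2) or p1))):
        not ((p2 and p4) and ((not p2 implies p2) or p1)): β-rule — branch into not (p2 and p4)  //  not ((not p2 implies p2) or p1).
          branch 2.2.1 (add not (p2 and p4)):
            not (p2 and p4): β-rule — branch into not p2  //  not p4.
              branch 2.2.1.1 (add not p2):
                ○ open, literals {p1=true, p2=false, p3=false}.
              branch 2.2.1.2 (add not p4):
                ○ open, literals {p1=true, p2=false, p3=false, p4=false}.
          branch 2.2.2 (add not ((not p2 implies p2) or p1)):
            not ((not p2 implies p2) or p1): α-rule — add not (not p2 implies p2), not p1.
            × closes — contains both p1 and not p1.
4 branches closed, 5 open.
Each open branch fixes some atoms; the unmentioned ones are free. Counting distinct full assignments: branch {p1=true, p2=true, p3=false, p4=true} (none free) contributes 1 new; branch {p1=true, p2=true, p3=false, p4=true} (none free) contributes 0 new; branch {p1=true, p2=true, p3=false, p4=true} (none free) contributes 0 new; branch {p1=true, p2=false, p3=false} (p4) contributes 2 new; branch {p1=true, p2=false, p3=false, p4=false} (none free) contributes 0 new. Total: 3.

3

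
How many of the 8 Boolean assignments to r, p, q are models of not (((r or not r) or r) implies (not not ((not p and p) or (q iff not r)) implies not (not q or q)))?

Initial set: {T not (((r or not r) or r) implies (not not ((not p and p) or (q iff not r)) implies not (not q or q)))}.
T not (((r or not r) or r) implies (not not ((not p and p) or (q iff not r)) implies not (not q or q))): α-rule — add T ((r or not r) or r), F (not not ((not p and p) or (q iff not r)) implies not (not q or q)).
F (not not ((not p and p) or (q iff not r)) implies not (not q or q)): α-rule — add T not not ((not p and p) or (q iff not r)), F not (not q or q).
T not not ((not p and p) or (q iff not r)): drop double negation, giving T ((not p and p) or (q iff not r)).
T ((r or not r) or r): β-rule — branch into T (r or not r)  //  T r.
  branch 1 (add T (r or not r)):
    F not (not q or q): β-rule — branch into T not q  //  T q.
      branch 1.1 (add T not q):
        T ((not p and p) or (q iff not r)): β-rule — branch into T (not p and p)  //  T (q iff not r).
          branch 1.1.1 (add T (not p and p)):
            T (not p and p): α-rule — add T not p, T p.
            × closes — contains both p and not p.
          branch 1.1.2 (add T (q iff not r)):
            T (r or not r): β-rule — branch into T r  //  T not r.
              branch 1.1.2.1 (add T r):
                T (q iff not r): β-rule — branch into T q, T not r  //  F q, F not r.
                  branch 1.1.2.1.1 (add T q, T not r):
                    × closes — contains both q and not q.
                  branch 1.1.2.1.2 (add F q, F not r):
                    ○ open, literals {q=false, r=true}.
              branch 1.1.2.2 (add T not r):
                T (q iff not r): β-rule — branch into T q, T not r  //  F q, F not r.
                  branch 1.1.2.2.1 (add T q, T not r):
                    × closes — contains both q and not q.
                  branch 1.1.2.2.2 (add F q, F not r):
                    × closes — contains both r and not r.
      branch 1.2 (add T q):
        T ((not p and p) or (q iff not r)): β-rule — branch into T (not p and p)  //  T (q iff not r).
          branch 1.2.1 (add T (not p and p)):
            T (not p and p): α-rule — add T not p, T p.
            × closes — contains both p and not p.
          branch 1.2.2 (add T (q iff not r)):
            T (r or not r): β-rule — branch into T r  //  T not r.
              branch 1.2.2.1 (add T r):
                T (q iff not r): β-rule — branch into T q, T not r  //  F q, F not r.
                  branch 1.2.2.1.1 (add T q, T not r):
                    × closes — contains both r and not r.
                  branch 1.2.2.1.2 (add F q, F not r):
                    × closes — contains both q and not q.
              branch 1.2.2.2 (add T not r):
                T (q iff not r): β-rule — branch into T q, T not r  //  F q, F not r.
                  branch 1.2.2.2.1 (add T q, T not r):
                    ○ open, literals {q=true, r=false}.
                  branch 1.2.2.2.2 (add F q, F not r):
                    × closes — contains both q and not q.
  branch 2 (add T r):
    F not (not q or q): β-rule — branch into T not q  //  T q.
      branch 2.1 (add T not q):
        T ((not p and p) or (q iff not r)): β-rule — branch into T (not p and p)  //  T (q iff not r).
          branch 2.1.1 (add T (not p and p)):
            T (not p and p): α-rule — add T not p, T p.
            × closes — contains both p and not p.
          branch 2.1.2 (add T (q iff not r)):
            T (q iff not r): β-rule — branch into T q, T not r  //  F q, F not r.
              branch 2.1.2.1 (add T q, T not r):
                × closes — contains both q and not q.
              branch 2.1.2.2 (add F q, F not r):
                ○ open, literals {q=false, r=true}.
      branch 2.2 (add T q):
        T ((not p and p) or (q iff not r)): β-rule — branch into T (not p and p)  //  T (q iff not r).
          branch 2.2.1 (add T (not p and p)):
            T (not p and p): α-rule — add T not p, T p.
            × closes — contains both p and not p.
          branch 2.2.2 (add T (q iff not r)):
            T (q iff not r): β-rule — branch into T q, T not r  //  F q, F not r.
              branch 2.2.2.1 (add T q, T not r):
                × closes — contains both r and not r.
              branch 2.2.2.2 (add F q, F not r):
                × closes — contains both q and not q.
13 branches closed, 3 open.
Each open branch fixes some atoms; the unmentioned ones are free. Counting distinct full assignments: branch {q=false, r=true} (p) contributes 2 new; branch {q=true, r=false} (p) contributes 2 new; branch {q=false, r=true} (p) contributes 0 new. Total: 4.

4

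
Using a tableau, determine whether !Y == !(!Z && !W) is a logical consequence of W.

No

Initial set: {W; !(!Y == !(!Z && !W))}.
!(!Y == !(!Z && !W)): β-rule — branch into !Y, !!(!Z && !W)  //  !!Y, !(!Z && !W).
  branch 1 (add !Y, !!(!Z && !W)):
    !!(!Z && !W): α-rule — add !Z, !W.
    × closes — contains both W and !W.
  branch 2 (add !!Y, !(!Z && !W)):
    !(!Z && !W): β-rule — branch into !!Z  //  !!W.
      branch 2.1 (add !!Z):
        ○ open, literals {W=1, Y=1, Z=1}.
      branch 2.2 (add !!W):
        ○ open, literals {W=1, Y=1}.
1 branch closed, 2 open.
An open branch gives a countermodel: W=1, Y=1, Z=1 (unmentioned atoms arbitrary); the premises hold there but the conclusion fails.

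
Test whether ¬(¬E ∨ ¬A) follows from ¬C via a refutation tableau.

Initial set: {¬C; ¬¬(¬E ∨ ¬A)}.
¬¬(¬E ∨ ¬A): β-rule — branch into ¬E  //  ¬A.
  branch 1 (add ¬E):
    ○ open, literals {C=F, E=F}.
  branch 2 (add ¬A):
    ○ open, literals {A=F, C=F}.
0 branches closed, 2 open.
An open branch gives a countermodel: C=F, E=F (unmentioned atoms arbitrary); the premises hold there but the conclusion fails.

No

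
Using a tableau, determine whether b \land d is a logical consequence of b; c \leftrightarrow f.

Initial set: {b; (c \leftrightarrow f); \lnot (b \land d)}.
(c \leftrightarrow f): β-rule — branch into c, f  //  \lnot c, \lnot f.
  branch 1 (add c, f):
    \lnot (b \land d): β-rule — branch into \lnot b  //  \lnot d.
      branch 1.1 (add \lnot b):
        × closes — contains both b and \lnot b.
      branch 1.2 (add \lnot d):
        ○ open, literals {b=true, c=true, d=false, f=true}.
  branch 2 (add \lnot c, \lnot f):
    \lnot (b \land d): β-rule — branch into \lnot b  //  \lnot d.
      branch 2.1 (add \lnot b):
        × closes — contains both b and \lnot b.
      branch 2.2 (add \lnot d):
        ○ open, literals {b=true, c=false, d=false, f=false}.
2 branches closed, 2 open.
An open branch gives a countermodel: b=true, c=true, d=false, f=true (unmentioned atoms arbitrary); the premises hold there but the conclusion fails.

No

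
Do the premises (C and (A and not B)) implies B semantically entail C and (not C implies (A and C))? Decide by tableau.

No

Initial set: {((C and (A and not B)) implies B); not (C and (not C implies (A and C)))}.
((C and (A and not B)) implies B): β-rule — branch into not (C and (A and not B))  //  B.
  branch 1 (add not (C and (A and not B))):
    not (C and (not C implies (A and C))): β-rule — branch into not C  //  not (not C implies (A and C)).
      branch 1.1 (add not C):
        not (C and (A and not B)): β-rule — branch into not C  //  not (A and not B).
          branch 1.1.1 (add not C):
            ○ open, literals {C=F}.
          branch 1.1.2 (add not (A and not B)):
            not (A and not B): β-rule — branch into not A  //  not not B.
              branch 1.1.2.1 (add not A):
                ○ open, literals {A=F, C=F}.
              branch 1.1.2.2 (add not not B):
                ○ open, literals {B=T, C=F}.
      branch 1.2 (add not (not C implies (A and C))):
        not (not C implies (A and C)): α-rule — add not C, not (A and C).
        not (C and (A and not B)): β-rule — branch into not C  //  not (A and not B).
          branch 1.2.1 (add not C):
            not (A and C): β-rule — branch into not A  //  not C.
              branch 1.2.1.1 (add not A):
                ○ open, literals {A=F, C=F}.
              branch 1.2.1.2 (add not C):
                ○ open, literals {C=F}.
          branch 1.2.2 (add not (A and not B)):
            not (A and C): β-rule — branch into not A  //  not C.
              branch 1.2.2.1 (add not A):
                not (A and not B): β-rule — branch into not A  //  not not B.
                  branch 1.2.2.1.1 (add not A):
                    ○ open, literals {A=F, C=F}.
                  branch 1.2.2.1.2 (add not not B):
                    ○ open, literals {A=F, B=T, C=F}.
              branch 1.2.2.2 (add not C):
                not (A and not B): β-rule — branch into not A  //  not not B.
                  branch 1.2.2.2.1 (add not A):
                    ○ open, literals {A=F, C=F}.
                  branch 1.2.2.2.2 (add not not B):
                    ○ open, literals {B=T, C=F}.
  branch 2 (add B):
    not (C and (not C implies (A and C))): β-rule — branch into not C  //  not (not C implies (A and C)).
      branch 2.1 (add not C):
        ○ open, literals {B=T, C=F}.
      branch 2.2 (add not (not C implies (A and C))):
        not (not C implies (A and C)): α-rule — add not C, not (A and C).
        not (A and C): β-rule — branch into not A  //  not C.
          branch 2.2.1 (add not A):
            ○ open, literals {A=F, B=T, C=F}.
          branch 2.2.2 (add not C):
            ○ open, literals {B=T, C=F}.
0 branches closed, 12 open.
An open branch gives a countermodel: C=F (unmentioned atoms arbitrary); the premises hold there but the conclusion fails.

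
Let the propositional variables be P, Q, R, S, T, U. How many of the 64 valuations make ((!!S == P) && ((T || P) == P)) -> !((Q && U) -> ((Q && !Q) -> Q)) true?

Initial set: {(((!!S == P) && ((T || P) == P)) -> !((Q && U) -> ((Q && !Q) -> Q)))}.
(((!!S == P) && ((T || P) == P)) -> !((Q && U) -> ((Q && !Q) -> Q))): β-rule — branch into !((!!S == P) && ((T || P) == P))  //  !((Q && U) -> ((Q && !Q) -> Q)).
  branch 1 (add !((!!S == P) && ((T || P) == P))):
    !((!!S == P) && ((T || P) == P)): β-rule — branch into !(!!S == P)  //  !((T || P) == P).
      branch 1.1 (add !(!!S == P)):
        !(!!S == P): β-rule — branch into !!S, !P  //  !!!S, P.
          branch 1.1.1 (add !!S, !P):
            !!S: drop double negation, giving S.
            ○ open, literals {P=false, S=true}.
          branch 1.1.2 (add !!!S, P):
            !!!S: drop double negation, giving !S.
            ○ open, literals {P=true, S=false}.
      branch 1.2 (add !((T || P) == P)):
        !((T || P) == P): β-rule — branch into (T || P), !P  //  !(T || P), P.
          branch 1.2.1 (add (T || P), !P):
            (T || P): β-rule — branch into T  //  P.
              branch 1.2.1.1 (add T):
                ○ open, literals {P=false, T=true}.
              branch 1.2.1.2 (add P):
                × closes — contains both P and !P.
          branch 1.2.2 (add !(T || P), P):
            !(T || P): α-rule — add !T, !P.
            × closes — contains both P and !P.
  branch 2 (add !((Q && U) -> ((Q && !Q) -> Q))):
    !((Q && U) -> ((Q && !Q) -> Q)): α-rule — add (Q && U), !((Q && !Q) -> Q).
    (Q && U): α-rule — add Q, U.
    !((Q && !Q) -> Q): α-rule — add (Q && !Q), !Q.
    × closes — contains both Q and !Q.
3 branches closed, 3 open.
Each open branch fixes some atoms; the unmentioned ones are free. Counting distinct full assignments: branch {P=false, S=true} (Q, R, T, U) contributes 16 new; branch {P=true, S=false} (Q, R, T, U) contributes 16 new; branch {P=false, T=true} (Q, R, S, U) contributes 8 new. Total: 40.

40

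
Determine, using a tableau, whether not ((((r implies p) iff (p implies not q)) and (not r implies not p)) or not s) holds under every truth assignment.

Not valid

Assume the negation and expand:
Initial set: {not not ((((r implies p) iff (p implies not q)) and (not r implies not p)) or not s)}.
not not ((((r implies p) iff (p implies not q)) and (not r implies not p)) or not s): β-rule — branch into (((r implies p) iff (p implies not q)) and (not r implies not p))  //  not s.
  branch 1 (add (((r implies p) iff (p implies not q)) and (not r implies not p))):
    (((r implies p) iff (p implies not q)) and (not r implies not p)): α-rule — add ((r implies p) iff (p implies not q)), (not r implies not p).
    ((r implies p) iff (p implies not q)): β-rule — branch into (r implies p), (p implies not q)  //  not (r implies p), not (p implies not q).
      branch 1.1 (add (r implies p), (p implies not q)):
        (not r implies not p): β-rule — branch into not not r  //  not p.
          branch 1.1.1 (add not not r):
            (r implies p): β-rule — branch into not r  //  p.
              branch 1.1.1.1 (add not r):
                × closes — contains both r and not r.
              branch 1.1.1.2 (add p):
                (p implies not q): β-rule — branch into not p  //  not q.
                  branch 1.1.1.2.1 (add not p):
                    × closes — contains both p and not p.
                  branch 1.1.1.2.2 (add not q):
                    ○ open, literals {p=T, q=F, r=T}.
          branch 1.1.2 (add not p):
            (r implies p): β-rule — branch into not r  //  p.
              branch 1.1.2.1 (add not r):
                (p implies not q): β-rule — branch into not p  //  not q.
                  branch 1.1.2.1.1 (add not p):
                    ○ open, literals {p=F, r=F}.
                  branch 1.1.2.1.2 (add not q):
                    ○ open, literals {p=F, q=F, r=F}.
              branch 1.1.2.2 (add p):
                × closes — contains both p and not p.
      branch 1.2 (add not (r implies p), not (p implies not q)):
        not (r implies p): α-rule — add r, not p.
        not (p implies not q): α-rule — add p, not not q.
        × closes — contains both p and not p.
  branch 2 (add not s):
    ○ open, literals {s=F}.
4 branches closed, 4 open.
An open branch gives a countermodel: p=T, q=F, r=T (unmentioned atoms arbitrary); under it the original formula is false.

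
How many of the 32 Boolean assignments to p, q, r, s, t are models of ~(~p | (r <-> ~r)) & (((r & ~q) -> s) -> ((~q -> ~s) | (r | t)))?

Initial set: {(~(~p | (r <-> ~r)) & (((r & ~q) -> s) -> ((~q -> ~s) | (r | t))))}.
(~(~p | (r <-> ~r)) & (((r & ~q) -> s) -> ((~q -> ~s) | (r | t)))): α-rule — add ~(~p | (r <-> ~r)), (((r & ~q) -> s) -> ((~q -> ~s) | (r | t))).
~(~p | (r <-> ~r)): α-rule — add ~~p, ~(r <-> ~r).
(((r & ~q) -> s) -> ((~q -> ~s) | (r | t))): β-rule — branch into ~((r & ~q) -> s)  //  ((~q -> ~s) | (r | t)).
  branch 1 (add ~((r & ~q) -> s)):
    ~((r & ~q) -> s): α-rule — add (r & ~q), ~s.
    (r & ~q): α-rule — add r, ~q.
    ~(r <-> ~r): β-rule — branch into r, ~~r  //  ~r, ~r.
      branch 1.1 (add r, ~~r):
        ○ open, literals {p=T, q=F, r=T, s=F}.
      branch 1.2 (add ~r, ~r):
        × closes — contains both r and ~r.
  branch 2 (add ((~q -> ~s) | (r | t))):
    ~(r <-> ~r): β-rule — branch into r, ~~r  //  ~r, ~r.
      branch 2.1 (add r, ~~r):
        ((~q -> ~s) | (r | t)): β-rule — branch into (~q -> ~s)  //  (r | t).
          branch 2.1.1 (add (~q -> ~s)):
            (~q -> ~s): β-rule — branch into ~~q  //  ~s.
              branch 2.1.1.1 (add ~~q):
                ○ open, literals {p=T, q=T, r=T}.
              branch 2.1.1.2 (add ~s):
                ○ open, literals {p=T, r=T, s=F}.
          branch 2.1.2 (add (r | t)):
            (r | t): β-rule — branch into r  //  t.
              branch 2.1.2.1 (add r):
                ○ open, literals {p=T, r=T}.
              branch 2.1.2.2 (add t):
                ○ open, literals {p=T, r=T, t=T}.
      branch 2.2 (add ~r, ~r):
        ((~q -> ~s) | (r | t)): β-rule — branch into (~q -> ~s)  //  (r | t).
          branch 2.2.1 (add (~q -> ~s)):
            (~q -> ~s): β-rule — branch into ~~q  //  ~s.
              branch 2.2.1.1 (add ~~q):
                ○ open, literals {p=T, q=T, r=F}.
              branch 2.2.1.2 (add ~s):
                ○ open, literals {p=T, r=F, s=F}.
          branch 2.2.2 (add (r | t)):
            (r | t): β-rule — branch into r  //  t.
              branch 2.2.2.1 (add r):
                × closes — contains both r and ~r.
              branch 2.2.2.2 (add t):
                ○ open, literals {p=T, r=F, t=T}.
2 branches closed, 8 open.
Each open branch fixes some atoms; the unmentioned ones are free. Counting distinct full assignments: branch {p=T, q=F, r=T, s=F} (t) contributes 2 new; branch {p=T, q=T, r=T} (s, t) contributes 4 new; branch {p=T, r=T, s=F} (q, t) contributes 0 new; branch {p=T, r=T} (q, s, t) contributes 2 new; branch {p=T, r=T, t=T} (q, s) contributes 0 new; branch {p=T, q=T, r=F} (s, t) contributes 4 new; branch {p=T, r=F, s=F} (q, t) contributes 2 new; branch {p=T, r=F, t=T} (q, s) contributes 1 new. Total: 15.

15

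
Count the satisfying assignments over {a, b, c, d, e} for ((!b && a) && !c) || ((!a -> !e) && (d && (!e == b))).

Initial set: {(((!b && a) && !c) || ((!a -> !e) && (d && (!e == b))))}.
(((!b && a) && !c) || ((!a -> !e) && (d && (!e == b)))): β-rule — branch into ((!b && a) && !c)  //  ((!a -> !e) && (d && (!e == b))).
  branch 1 (add ((!b && a) && !c)):
    ((!b && a) && !c): α-rule — add (!b && a), !c.
    (!b && a): α-rule — add !b, a.
    ○ open, literals {a=1, b=0, c=0}.
  branch 2 (add ((!a -> !e) && (d && (!e == b)))):
    ((!a -> !e) && (d && (!e == b))): α-rule — add (!a -> !e), (d && (!e == b)).
    (d && (!e == b)): α-rule — add d, (!e == b).
    (!a -> !e): β-rule — branch into !!a  //  !e.
      branch 2.1 (add !!a):
        (!e == b): β-rule — branch into !e, b  //  !!e, !b.
          branch 2.1.1 (add !e, b):
            ○ open, literals {a=1, b=1, d=1, e=0}.
          branch 2.1.2 (add !!e, !b):
            ○ open, literals {a=1, b=0, d=1, e=1}.
      branch 2.2 (add !e):
        (!e == b): β-rule — branch into !e, b  //  !!e, !b.
          branch 2.2.1 (add !e, b):
            ○ open, literals {b=1, d=1, e=0}.
          branch 2.2.2 (add !!e, !b):
            × closes — contains both e and !e.
1 branch closed, 4 open.
Each open branch fixes some atoms; the unmentioned ones are free. Counting distinct full assignments: branch {a=1, b=0, c=0} (d, e) contributes 4 new; branch {a=1, b=1, d=1, e=0} (c) contributes 2 new; branch {a=1, b=0, d=1, e=1} (c) contributes 1 new; branch {b=1, d=1, e=0} (a, c) contributes 2 new. Total: 9.

9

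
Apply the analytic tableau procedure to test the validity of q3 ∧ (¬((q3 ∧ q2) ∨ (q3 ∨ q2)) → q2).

Assume the negation and expand:
Initial set: {¬(q3 ∧ (¬((q3 ∧ q2) ∨ (q3 ∨ q2)) → q2))}.
¬(q3 ∧ (¬((q3 ∧ q2) ∨ (q3 ∨ q2)) → q2)): β-rule — branch into ¬q3  //  ¬(¬((q3 ∧ q2) ∨ (q3 ∨ q2)) → q2).
  branch 1 (add ¬q3):
    ○ open, literals {q3=F}.
  branch 2 (add ¬(¬((q3 ∧ q2) ∨ (q3 ∨ q2)) → q2)):
    ¬(¬((q3 ∧ q2) ∨ (q3 ∨ q2)) → q2): α-rule — add ¬((q3 ∧ q2) ∨ (q3 ∨ q2)), ¬q2.
    ¬((q3 ∧ q2) ∨ (q3 ∨ q2)): α-rule — add ¬(q3 ∧ q2), ¬(q3 ∨ q2).
    ¬(q3 ∨ q2): α-rule — add ¬q3, ¬q2.
    ¬(q3 ∧ q2): β-rule — branch into ¬q3  //  ¬q2.
      branch 2.1 (add ¬q3):
        ○ open, literals {q2=F, q3=F}.
      branch 2.2 (add ¬q2):
        ○ open, literals {q2=F, q3=F}.
0 branches closed, 3 open.
An open branch gives a countermodel: q3=F (unmentioned atoms arbitrary); under it the original formula is false.

Not valid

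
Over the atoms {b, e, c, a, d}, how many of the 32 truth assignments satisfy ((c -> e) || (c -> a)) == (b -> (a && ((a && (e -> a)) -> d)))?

20

Initial set: {T (((c -> e) || (c -> a)) == (b -> (a && ((a && (e -> a)) -> d))))}.
T (((c -> e) || (c -> a)) == (b -> (a && ((a && (e -> a)) -> d)))): β-rule — branch into T ((c -> e) || (c -> a)), T (b -> (a && ((a && (e -> a)) -> d)))  //  F ((c -> e) || (c -> a)), F (b -> (a && ((a && (e -> a)) -> d))).
  branch 1 (add T ((c -> e) || (c -> a)), T (b -> (a && ((a && (e -> a)) -> d)))):
    T ((c -> e) || (c -> a)): β-rule — branch into T (c -> e)  //  T (c -> a).
      branch 1.1 (add T (c -> e)):
        T (b -> (a && ((a && (e -> a)) -> d))): β-rule — branch into F b  //  T (a && ((a && (e -> a)) -> d)).
          branch 1.1.1 (add F b):
            T (c -> e): β-rule — branch into F c  //  T e.
              branch 1.1.1.1 (add F c):
                ○ open, literals {b=false, c=false}.
              branch 1.1.1.2 (add T e):
                ○ open, literals {b=false, e=true}.
          branch 1.1.2 (add T (a && ((a && (e -> a)) -> d))):
            T (a && ((a && (e -> a)) -> d)): α-rule — add T a, T ((a && (e -> a)) -> d).
            T (c -> e): β-rule — branch into F c  //  T e.
              branch 1.1.2.1 (add F c):
                T ((a && (e -> a)) -> d): β-rule — branch into F (a && (e -> a))  //  T d.
                  branch 1.1.2.1.1 (add F (a && (e -> a))):
                    F (a && (e -> a)): β-rule — branch into F a  //  F (e -> a).
                      branch 1.1.2.1.1.1 (add F a):
                        × closes — contains both a and !a.
                      branch 1.1.2.1.1.2 (add F (e -> a)):
                        F (e -> a): α-rule — add T e, F a.
                        × closes — contains both a and !a.
                  branch 1.1.2.1.2 (add T d):
                    ○ open, literals {a=true, c=false, d=true}.
              branch 1.1.2.2 (add T e):
                T ((a && (e -> a)) -> d): β-rule — branch into F (a && (e -> a))  //  T d.
                  branch 1.1.2.2.1 (add F (a && (e -> a))):
                    F (a && (e -> a)): β-rule — branch into F a  //  F (e -> a).
                      branch 1.1.2.2.1.1 (add F a):
                        × closes — contains both a and !a.
                      branch 1.1.2.2.1.2 (add F (e -> a)):
                        F (e -> a): α-rule — add T e, F a.
                        × closes — contains both a and !a.
                  branch 1.1.2.2.2 (add T d):
                    ○ open, literals {a=true, d=true, e=true}.
      branch 1.2 (add T (c -> a)):
        T (b -> (a && ((a && (e -> a)) -> d))): β-rule — branch into F b  //  T (a && ((a && (e -> a)) -> d)).
          branch 1.2.1 (add F b):
            T (c -> a): β-rule — branch into F c  //  T a.
              branch 1.2.1.1 (add F c):
                ○ open, literals {b=false, c=false}.
              branch 1.2.1.2 (add T a):
                ○ open, literals {a=true, b=false}.
          branch 1.2.2 (add T (a && ((a && (e -> a)) -> d))):
            T (a && ((a && (e -> a)) -> d)): α-rule — add T a, T ((a && (e -> a)) -> d).
            T (c -> a): β-rule — branch into F c  //  T a.
              branch 1.2.2.1 (add F c):
                T ((a && (e -> a)) -> d): β-rule — branch into F (a && (e -> a))  //  T d.
                  branch 1.2.2.1.1 (add F (a && (e -> a))):
                    F (a && (e -> a)): β-rule — branch into F a  //  F (e -> a).
                      branch 1.2.2.1.1.1 (add F a):
                        × closes — contains both a and !a.
                      branch 1.2.2.1.1.2 (add F (e -> a)):
                        F (e -> a): α-rule — add T e, F a.
                        × closes — contains both a and !a.
                  branch 1.2.2.1.2 (add T d):
                    ○ open, literals {a=true, c=false, d=true}.
              branch 1.2.2.2 (add T a):
                T ((a && (e -> a)) -> d): β-rule — branch into F (a && (e -> a))  //  T d.
                  branch 1.2.2.2.1 (add F (a && (e -> a))):
                    F (a && (e -> a)): β-rule — branch into F a  //  F (e -> a).
                      branch 1.2.2.2.1.1 (add F a):
                        × closes — contains both a and !a.
                      branch 1.2.2.2.1.2 (add F (e -> a)):
                        F (e -> a): α-rule — add T e, F a.
                        × closes — contains both a and !a.
                  branch 1.2.2.2.2 (add T d):
                    ○ open, literals {a=true, d=true}.
  branch 2 (add F ((c -> e) || (c -> a)), F (b -> (a && ((a && (e -> a)) -> d)))):
    F ((c -> e) || (c -> a)): α-rule — add F (c -> e), F (c -> a).
    F (b -> (a && ((a && (e -> a)) -> d))): α-rule — add T b, F (a && ((a && (e -> a)) -> d)).
    F (c -> e): α-rule — add T c, F e.
    F (c -> a): α-rule — add T c, F a.
    F (a && ((a && (e -> a)) -> d)): β-rule — branch into F a  //  F ((a && (e -> a)) -> d).
      branch 2.1 (add F a):
        ○ open, literals {a=false, b=true, c=true, e=false}.
      branch 2.2 (add F ((a && (e -> a)) -> d)):
        F ((a && (e -> a)) -> d): α-rule — add T (a && (e -> a)), F d.
        T (a && (e -> a)): α-rule — add T a, T (e -> a).
        × closes — contains both a and !a.
9 branches closed, 9 open.
Each open branch fixes some atoms; the unmentioned ones are free. Counting distinct full assignments: branch {b=false, c=false} (e, a, d) contributes 8 new; branch {b=false, e=true} (c, a, d) contributes 4 new; branch {a=true, c=false, d=true} (b, e) contributes 2 new; branch {a=true, d=true, e=true} (b, c) contributes 1 new; branch {b=false, c=false} (e, a, d) contributes 0 new; branch {a=true, b=false} (e, c, d) contributes 2 new; branch {a=true, c=false, d=true} (b, e) contributes 0 new; branch {a=true, d=true} (b, e, c) contributes 1 new; branch {a=false, b=true, c=true, e=false} (d) contributes 2 new. Total: 20.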